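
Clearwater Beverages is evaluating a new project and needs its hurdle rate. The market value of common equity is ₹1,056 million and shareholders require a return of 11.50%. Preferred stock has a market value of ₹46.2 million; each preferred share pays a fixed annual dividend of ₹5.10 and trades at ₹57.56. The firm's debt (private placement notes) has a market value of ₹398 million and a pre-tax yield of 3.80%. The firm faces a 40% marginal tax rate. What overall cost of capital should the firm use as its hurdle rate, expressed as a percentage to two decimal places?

8.97%

Cost of preferred: Rp = 5.1 / 57.56 = 8.8603%.
Total capital V = 1056 + 46.2 + 398 = 1500.2.
Equity: weight = 1056/1500.2 = 0.7039; cost = 11.5%.
Preferred: weight = 46.2/1500.2 = 0.0308; cost = 8.8603%.
Private placement notes: weight = 398/1500.2 = 0.2653; after-tax cost = 3.8% × (1 − 40%) = 2.2800%.
WACC = 0.7039 × 11.5000% + 0.0308 × 8.8603% + 0.2653 × 2.2800% = 8.9727%.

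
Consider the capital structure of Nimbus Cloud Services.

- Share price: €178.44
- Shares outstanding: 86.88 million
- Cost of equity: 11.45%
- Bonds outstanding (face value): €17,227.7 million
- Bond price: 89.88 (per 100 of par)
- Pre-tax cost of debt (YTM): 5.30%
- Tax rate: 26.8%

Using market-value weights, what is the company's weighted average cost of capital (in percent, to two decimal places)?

7.67%

Market value of equity E = 178.44 × 86.88m = 15502.8672m. Market value of debt D = 17227.7m × 89.88/100 = 15484.25676m.
Total capital V = 15502.8672 + 15484.25676 = 30987.12396.
Equity: weight = 15502.8672/30987.12396 = 0.5003; cost = 11.45%.
Bonds outstanding: weight = 15484.25676/30987.12396 = 0.4997; after-tax cost = 5.3% × (1 − 26.8%) = 3.8796%.
WACC = 0.5003 × 11.4500% + 0.4997 × 3.8796% = 7.6671%.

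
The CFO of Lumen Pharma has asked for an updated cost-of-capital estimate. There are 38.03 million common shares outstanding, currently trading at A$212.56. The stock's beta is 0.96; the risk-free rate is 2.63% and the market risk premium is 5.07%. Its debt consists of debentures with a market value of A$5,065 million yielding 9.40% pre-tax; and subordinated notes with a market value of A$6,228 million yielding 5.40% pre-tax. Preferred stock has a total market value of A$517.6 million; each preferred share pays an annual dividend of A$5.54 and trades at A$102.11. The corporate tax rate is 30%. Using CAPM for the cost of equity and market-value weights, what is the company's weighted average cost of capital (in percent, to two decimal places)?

6.05%

Cost of equity via CAPM: Re = 2.63% + 0.96 × 5.07% = 7.4972%.
Cost of preferred: Rp = 5.54 / 102.11 = 5.4255%.
Market value of equity E = 212.56 × 38.03m = 8083.6568m.
Total capital V = 8083.6568 + 517.6 + 5065 + 6228 = 19894.2568.
Equity: weight = 8083.6568/19894.2568 = 0.4063; cost = 7.4972%.
Preferred: weight = 517.6/19894.2568 = 0.0260; cost = 5.4255%.
Debentures: weight = 5065/19894.2568 = 0.2546; after-tax cost = 9.4% × (1 − 30%) = 6.5800%.
Subordinated notes: weight = 6228/19894.2568 = 0.3131; after-tax cost = 5.4% × (1 − 30%) = 3.7800%.
WACC = 0.4063 × 7.4972% + 0.0260 × 5.4255% + 0.2546 × 6.5800% + 0.3131 × 3.7800% = 6.0461%.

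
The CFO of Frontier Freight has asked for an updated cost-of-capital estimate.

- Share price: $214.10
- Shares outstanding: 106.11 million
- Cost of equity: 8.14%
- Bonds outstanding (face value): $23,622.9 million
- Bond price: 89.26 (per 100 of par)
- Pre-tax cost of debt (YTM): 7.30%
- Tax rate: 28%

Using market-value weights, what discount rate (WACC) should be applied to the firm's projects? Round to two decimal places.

Market value of equity E = 214.1 × 106.11m = 22718.151m. Market value of debt D = 23622.9m × 89.26/100 = 21085.80054m.
Total capital V = 22718.151 + 21085.80054 = 43803.95154.
Equity: weight = 22718.151/43803.95154 = 0.5186; cost = 8.14%.
Bonds outstanding: weight = 21085.80054/43803.95154 = 0.4814; after-tax cost = 7.3% × (1 − 28%) = 5.2560%.
WACC = 0.5186 × 8.1400% + 0.4814 × 5.2560% = 6.7517%.

6.75%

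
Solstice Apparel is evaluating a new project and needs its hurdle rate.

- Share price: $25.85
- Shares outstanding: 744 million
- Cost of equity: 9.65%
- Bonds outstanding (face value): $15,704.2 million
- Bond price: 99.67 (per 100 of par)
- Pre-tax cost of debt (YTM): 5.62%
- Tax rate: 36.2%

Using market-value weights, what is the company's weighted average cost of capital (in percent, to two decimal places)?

Market value of equity E = 25.85 × 744m = 19232.4m. Market value of debt D = 15704.2m × 99.67/100 = 15652.37614m.
Total capital V = 19232.4 + 15652.37614 = 34884.77614.
Equity: weight = 19232.4/34884.77614 = 0.5513; cost = 9.65%.
Bonds outstanding: weight = 15652.37614/34884.77614 = 0.4487; after-tax cost = 5.62% × (1 − 36.2%) = 3.5856%.
WACC = 0.5513 × 9.6500% + 0.4487 × 3.5856% = 6.9290%.

6.93%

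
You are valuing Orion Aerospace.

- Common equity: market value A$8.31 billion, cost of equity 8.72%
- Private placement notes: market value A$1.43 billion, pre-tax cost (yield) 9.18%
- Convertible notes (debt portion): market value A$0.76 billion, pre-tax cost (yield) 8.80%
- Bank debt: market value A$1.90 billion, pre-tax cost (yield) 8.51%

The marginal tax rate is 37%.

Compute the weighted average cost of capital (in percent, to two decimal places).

7.67%

Total capital V = 8.31 + 1.43 + 0.76 + 1.9 = 12.4.
Equity: weight = 8.31/12.4 = 0.6702; cost = 8.72%.
Private placement notes: weight = 1.43/12.4 = 0.1153; after-tax cost = 9.18% × (1 − 37%) = 5.7834%.
Convertible notes (debt portion): weight = 0.76/12.4 = 0.0613; after-tax cost = 8.8% × (1 − 37%) = 5.5440%.
Bank debt: weight = 1.9/12.4 = 0.1532; after-tax cost = 8.51% × (1 − 37%) = 5.3613%.
WACC = 0.6702 × 8.7200% + 0.1153 × 5.7834% + 0.0613 × 5.5440% + 0.1532 × 5.3613% = 7.6720%.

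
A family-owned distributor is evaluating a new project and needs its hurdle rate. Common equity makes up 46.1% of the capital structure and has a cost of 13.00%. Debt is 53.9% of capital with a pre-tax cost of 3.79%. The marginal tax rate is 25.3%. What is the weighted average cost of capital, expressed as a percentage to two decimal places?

7.52%

After-tax cost of debt = 3.79% × (1 − 25.3%) = 2.8311%.
WACC = 0.461 × 13.0000% + 0.539 × 2.8311% = 7.5190%.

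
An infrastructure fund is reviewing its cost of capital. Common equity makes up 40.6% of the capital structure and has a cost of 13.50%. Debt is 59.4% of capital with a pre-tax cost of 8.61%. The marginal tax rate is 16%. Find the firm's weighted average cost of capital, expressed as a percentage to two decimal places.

After-tax cost of debt = 8.61% × (1 − 16%) = 7.2324%.
WACC = 0.406 × 13.5000% + 0.594 × 7.2324% = 9.7770%.

9.78%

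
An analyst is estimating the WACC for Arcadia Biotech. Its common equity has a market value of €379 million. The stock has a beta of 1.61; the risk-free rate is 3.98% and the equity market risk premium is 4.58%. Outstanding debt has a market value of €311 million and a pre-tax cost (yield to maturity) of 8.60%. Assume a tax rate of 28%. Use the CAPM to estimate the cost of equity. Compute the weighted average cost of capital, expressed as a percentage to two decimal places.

Cost of equity via CAPM: Re = 3.98% + 1.61 × 4.58% = 11.3538%.
Total capital V = 379 + 311 = 690.
Equity: weight = 379/690 = 0.5493; cost = 11.3538%.
Debt: weight = 311/690 = 0.4507; after-tax cost = 8.6% × (1 − 28%) = 6.1920%.
WACC = 0.5493 × 11.3538% + 0.4507 × 6.1920% = 9.0272%.

9.03%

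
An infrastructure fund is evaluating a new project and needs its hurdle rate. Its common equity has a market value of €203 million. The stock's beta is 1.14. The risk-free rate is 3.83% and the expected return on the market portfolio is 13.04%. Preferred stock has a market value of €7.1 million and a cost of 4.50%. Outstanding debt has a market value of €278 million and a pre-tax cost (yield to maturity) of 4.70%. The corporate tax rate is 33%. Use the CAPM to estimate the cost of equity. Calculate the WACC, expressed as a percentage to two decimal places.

7.82%

Market risk premium = 13.04% − 3.83% = 9.21%.
Cost of equity via CAPM: Re = 3.83% + 1.14 × 9.21% = 14.3294%.
Total capital V = 203 + 7.1 + 278 = 488.1.
Equity: weight = 203/488.1 = 0.4159; cost = 14.3294%.
Preferred: weight = 7.1/488.1 = 0.0145; cost = 4.5%.
Debt: weight = 278/488.1 = 0.5696; after-tax cost = 4.7% × (1 − 33%) = 3.1490%.
WACC = 0.4159 × 14.3294% + 0.0145 × 4.5000% + 0.5696 × 3.1490% = 7.8186%.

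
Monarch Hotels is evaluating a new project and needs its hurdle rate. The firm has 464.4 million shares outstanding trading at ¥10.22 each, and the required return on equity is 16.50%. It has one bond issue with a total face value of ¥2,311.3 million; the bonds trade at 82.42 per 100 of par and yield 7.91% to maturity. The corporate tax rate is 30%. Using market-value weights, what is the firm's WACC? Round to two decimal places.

13.36%

Market value of equity E = 10.22 × 464.4m = 4746.168m. Market value of debt D = 2311.3m × 82.42/100 = 1904.97346m.
Total capital V = 4746.168 + 1904.97346 = 6651.14146.
Equity: weight = 4746.168/6651.14146 = 0.7136; cost = 16.5%.
Bonds outstanding: weight = 1904.97346/6651.14146 = 0.2864; after-tax cost = 7.91% × (1 − 30%) = 5.5370%.
WACC = 0.7136 × 16.5000% + 0.2864 × 5.5370% = 13.3601%.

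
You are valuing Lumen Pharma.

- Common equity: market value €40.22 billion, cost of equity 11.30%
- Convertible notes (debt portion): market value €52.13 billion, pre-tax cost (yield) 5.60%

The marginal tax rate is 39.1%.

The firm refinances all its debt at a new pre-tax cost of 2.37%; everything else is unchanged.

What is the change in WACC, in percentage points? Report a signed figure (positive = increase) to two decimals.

Current WACC:
Total capital V = 40.22 + 52.13 = 92.35.
Equity: weight = 40.22/92.35 = 0.4355; cost = 11.3%.
Convertible notes (debt portion): weight = 52.13/92.35 = 0.5645; after-tax cost = 5.6% × (1 − 39.1%) = 3.4104%.
WACC = 0.4355 × 11.3000% + 0.5645 × 3.4104% = 6.8465%.
After the change:
Total capital V = 40.22 + 52.13 = 92.35.
Equity: weight = 40.22/92.35 = 0.4355; cost = 11.3%.
Convertible notes (debt portion): weight = 52.13/92.35 = 0.5645; after-tax cost = 2.37% × (1 − 39.1%) = 1.4433%.
WACC = 0.4355 × 11.3000% + 0.5645 × 1.4433% = 5.7361%.
Change in WACC = 5.7361% − 6.8465% = -1.1104 pp.

-1.11 pp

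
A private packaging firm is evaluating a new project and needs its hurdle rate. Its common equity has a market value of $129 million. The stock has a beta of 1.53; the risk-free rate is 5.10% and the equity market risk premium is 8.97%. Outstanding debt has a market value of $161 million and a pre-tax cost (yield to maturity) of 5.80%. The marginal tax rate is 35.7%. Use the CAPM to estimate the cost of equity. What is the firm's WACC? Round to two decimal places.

Cost of equity via CAPM: Re = 5.1% + 1.53 × 8.97% = 18.8241%.
Total capital V = 129 + 161 = 290.
Equity: weight = 129/290 = 0.4448; cost = 18.8241%.
Debt: weight = 161/290 = 0.5552; after-tax cost = 5.8% × (1 − 35.7%) = 3.7294%.
WACC = 0.4448 × 18.8241% + 0.5552 × 3.7294% = 10.4439%.

10.44%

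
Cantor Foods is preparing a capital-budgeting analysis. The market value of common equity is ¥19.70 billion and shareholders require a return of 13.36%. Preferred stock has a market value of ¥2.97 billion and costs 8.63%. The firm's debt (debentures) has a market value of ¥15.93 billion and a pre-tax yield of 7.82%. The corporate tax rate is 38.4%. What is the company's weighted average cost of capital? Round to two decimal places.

9.47%

Total capital V = 19.7 + 2.97 + 15.93 = 38.6.
Equity: weight = 19.7/38.6 = 0.5104; cost = 13.36%.
Preferred: weight = 2.97/38.6 = 0.0769; cost = 8.63%.
Debentures: weight = 15.93/38.6 = 0.4127; after-tax cost = 7.82% × (1 − 38.4%) = 4.8171%.
WACC = 0.5104 × 13.3600% + 0.0769 × 8.6300% + 0.4127 × 4.8171% = 9.4705%.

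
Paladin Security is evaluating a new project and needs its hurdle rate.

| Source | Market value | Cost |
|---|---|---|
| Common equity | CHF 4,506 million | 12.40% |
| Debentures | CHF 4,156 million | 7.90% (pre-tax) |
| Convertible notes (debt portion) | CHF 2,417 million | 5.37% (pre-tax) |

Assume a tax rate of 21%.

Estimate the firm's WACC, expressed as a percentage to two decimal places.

Total capital V = 4506 + 4156 + 2417 = 11079.
Equity: weight = 4506/11079 = 0.4067; cost = 12.4%.
Debentures: weight = 4156/11079 = 0.3751; after-tax cost = 7.9% × (1 − 21%) = 6.2410%.
Convertible notes (debt portion): weight = 2417/11079 = 0.2182; after-tax cost = 5.37% × (1 − 21%) = 4.2423%.
WACC = 0.4067 × 12.4000% + 0.3751 × 6.2410% + 0.2182 × 4.2423% = 8.3099%.

8.31%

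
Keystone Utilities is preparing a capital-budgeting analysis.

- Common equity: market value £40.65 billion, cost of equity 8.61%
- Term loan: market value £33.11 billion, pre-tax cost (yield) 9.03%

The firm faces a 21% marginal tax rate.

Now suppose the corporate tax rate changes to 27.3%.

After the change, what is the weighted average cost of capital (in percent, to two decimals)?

After the change:
Total capital V = 40.65 + 33.11 = 73.76.
Equity: weight = 40.65/73.76 = 0.5511; cost = 8.61%.
Term loan: weight = 33.11/73.76 = 0.4489; after-tax cost = 9.03% × (1 − 27.3%) = 6.5648%.
WACC = 0.5511 × 8.6100% + 0.4489 × 6.5648% = 7.6919%.

7.69%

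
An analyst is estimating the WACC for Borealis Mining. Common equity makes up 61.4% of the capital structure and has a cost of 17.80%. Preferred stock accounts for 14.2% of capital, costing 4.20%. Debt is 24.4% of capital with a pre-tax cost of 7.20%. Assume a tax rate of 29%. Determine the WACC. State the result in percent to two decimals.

12.77%

After-tax cost of debt = 7.2% × (1 − 29%) = 5.1120%.
WACC = 0.614 × 17.8000% + 0.142 × 4.2000% + 0.244 × 5.1120% = 12.7729%.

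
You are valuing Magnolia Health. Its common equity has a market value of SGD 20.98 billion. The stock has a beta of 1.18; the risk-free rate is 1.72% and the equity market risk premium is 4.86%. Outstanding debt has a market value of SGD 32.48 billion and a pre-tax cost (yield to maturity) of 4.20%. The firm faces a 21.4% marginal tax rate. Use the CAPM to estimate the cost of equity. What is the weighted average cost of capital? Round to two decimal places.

Cost of equity via CAPM: Re = 1.72% + 1.18 × 4.86% = 7.4548%.
Total capital V = 20.98 + 32.48 = 53.46.
Equity: weight = 20.98/53.46 = 0.3924; cost = 7.4548%.
Debt: weight = 32.48/53.46 = 0.6076; after-tax cost = 4.2% × (1 − 21.4%) = 3.3012%.
WACC = 0.3924 × 7.4548% + 0.6076 × 3.3012% = 4.9313%.

4.93%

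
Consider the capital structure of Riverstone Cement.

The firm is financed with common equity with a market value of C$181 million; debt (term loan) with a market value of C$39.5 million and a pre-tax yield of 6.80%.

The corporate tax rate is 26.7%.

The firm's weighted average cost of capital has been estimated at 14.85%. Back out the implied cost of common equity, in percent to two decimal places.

Total capital V = 181 + 39.5 = 220.5.
Equity weight = 181/220.5 = 0.8209.
Term loan weight = 39.5/220.5 = 0.1791.
Debt contribution = 0.1791 × 6.8% × (1 − 26.7%) = 0.8929%.
Required equity contribution = 14.85% − 0.8929% = 13.9571%.
Re = 13.9571% / 0.8209 = 17.0030%.

17.00%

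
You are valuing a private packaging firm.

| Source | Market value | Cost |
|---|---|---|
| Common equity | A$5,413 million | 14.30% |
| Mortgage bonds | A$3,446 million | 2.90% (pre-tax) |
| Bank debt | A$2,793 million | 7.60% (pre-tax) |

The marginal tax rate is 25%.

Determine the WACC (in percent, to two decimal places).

8.65%

Total capital V = 5413 + 3446 + 2793 = 11652.
Equity: weight = 5413/11652 = 0.4646; cost = 14.3%.
Mortgage bonds: weight = 3446/11652 = 0.2957; after-tax cost = 2.9% × (1 − 25%) = 2.1750%.
Bank debt: weight = 2793/11652 = 0.2397; after-tax cost = 7.6% × (1 − 25%) = 5.7000%.
WACC = 0.4646 × 14.3000% + 0.2957 × 2.1750% + 0.2397 × 5.7000% = 8.6527%.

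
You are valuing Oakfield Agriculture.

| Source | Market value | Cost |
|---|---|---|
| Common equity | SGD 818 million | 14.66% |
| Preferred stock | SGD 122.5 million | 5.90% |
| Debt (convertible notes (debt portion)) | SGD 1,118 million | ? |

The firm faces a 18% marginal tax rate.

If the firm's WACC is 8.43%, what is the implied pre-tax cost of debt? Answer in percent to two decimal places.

Total capital V = 818 + 122.5 + 1118 = 2058.5.
Equity weight = 818/2058.5 = 0.3974.
Preferred weight = 122.5/2058.5 = 0.0595.
Convertible notes (debt portion) weight = 1118/2058.5 = 0.5431.
Equity contribution = 0.3974 × 14.66% = 5.8255%.
Preferred contribution = 0.0595 × 5.9% = 0.3511%.
Remaining for debt = 8.43% − 6.1766% = 2.2534%.
Rd × (1 − 18%) × 0.5431 = 2.2534%  ⇒  Rd = 5.0597%.

5.06%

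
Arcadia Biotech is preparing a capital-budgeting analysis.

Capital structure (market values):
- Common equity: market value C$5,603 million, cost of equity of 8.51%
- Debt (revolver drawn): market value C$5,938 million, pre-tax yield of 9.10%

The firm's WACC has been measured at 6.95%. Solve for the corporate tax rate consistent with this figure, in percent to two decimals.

39.80%

Total capital V = 5603 + 5938 = 11541.
Equity weight = 5603/11541 = 0.4855.
Revolver drawn weight = 5938/11541 = 0.5145.
Equity contribution = 0.4855 × 8.51% = 4.1315%.
Debt contribution must be 6.95% − 4.1315% = 2.8185%.
0.5145 × 9.1% × (1 − T) = 2.8185%  ⇒  (1 − T) = 0.6020.
T = 39.8021%.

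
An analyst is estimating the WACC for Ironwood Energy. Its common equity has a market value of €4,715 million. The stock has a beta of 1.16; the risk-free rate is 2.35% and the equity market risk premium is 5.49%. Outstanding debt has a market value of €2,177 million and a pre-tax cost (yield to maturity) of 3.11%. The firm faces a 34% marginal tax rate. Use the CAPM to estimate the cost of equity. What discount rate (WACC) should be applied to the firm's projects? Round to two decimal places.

6.61%

Cost of equity via CAPM: Re = 2.35% + 1.16 × 5.49% = 8.7184%.
Total capital V = 4715 + 2177 = 6892.
Equity: weight = 4715/6892 = 0.6841; cost = 8.7184%.
Debt: weight = 2177/6892 = 0.3159; after-tax cost = 3.11% × (1 − 34%) = 2.0526%.
WACC = 0.6841 × 8.7184% + 0.3159 × 2.0526% = 6.6129%.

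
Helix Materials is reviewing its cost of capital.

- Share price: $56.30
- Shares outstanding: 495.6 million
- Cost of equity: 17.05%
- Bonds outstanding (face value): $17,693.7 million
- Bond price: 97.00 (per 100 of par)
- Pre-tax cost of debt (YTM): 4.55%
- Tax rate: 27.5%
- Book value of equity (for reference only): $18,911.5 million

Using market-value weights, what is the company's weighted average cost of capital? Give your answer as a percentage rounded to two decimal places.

Market value of equity E = 56.3 × 495.6m = 27902.28m. Market value of debt D = 17693.7m × 97.0/100 = 17162.889m.
Total capital V = 27902.28 + 17162.889 = 45065.169.
Equity: weight = 27902.28/45065.169 = 0.6192; cost = 17.05%.
Bonds outstanding: weight = 17162.889/45065.169 = 0.3808; after-tax cost = 4.55% × (1 − 27.5%) = 3.2987%.
WACC = 0.6192 × 17.0500% + 0.3808 × 3.2987% = 11.8129%.

11.81%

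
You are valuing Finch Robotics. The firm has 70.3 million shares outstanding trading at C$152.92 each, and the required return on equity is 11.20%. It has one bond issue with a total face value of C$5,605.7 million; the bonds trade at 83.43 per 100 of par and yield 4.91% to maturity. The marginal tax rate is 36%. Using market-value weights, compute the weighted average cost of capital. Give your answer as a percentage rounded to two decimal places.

8.76%

Market value of equity E = 152.92 × 70.3m = 10750.276m. Market value of debt D = 5605.7m × 83.43/100 = 4676.83551m.
Total capital V = 10750.276 + 4676.83551 = 15427.11151.
Equity: weight = 10750.276/15427.11151 = 0.6968; cost = 11.2%.
Bonds outstanding: weight = 4676.83551/15427.11151 = 0.3032; after-tax cost = 4.91% × (1 − 36%) = 3.1424%.
WACC = 0.6968 × 11.2000% + 0.3032 × 3.1424% = 8.7573%.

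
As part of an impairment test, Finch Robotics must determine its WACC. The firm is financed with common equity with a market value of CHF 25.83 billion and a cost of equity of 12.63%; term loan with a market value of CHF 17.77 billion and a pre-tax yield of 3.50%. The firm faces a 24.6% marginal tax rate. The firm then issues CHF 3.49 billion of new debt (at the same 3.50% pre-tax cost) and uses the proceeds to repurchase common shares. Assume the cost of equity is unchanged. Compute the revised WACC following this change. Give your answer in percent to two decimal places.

After the change:
Total capital V = 22.34 + 21.26 = 43.6.
Equity: weight = 22.34/43.6 = 0.5124; cost = 12.63%.
Term loan: weight = 21.26/43.6 = 0.4876; after-tax cost = 3.5% × (1 − 24.6%) = 2.6390%.
WACC = 0.5124 × 12.6300% + 0.4876 × 2.6390% = 7.7582%.

7.76%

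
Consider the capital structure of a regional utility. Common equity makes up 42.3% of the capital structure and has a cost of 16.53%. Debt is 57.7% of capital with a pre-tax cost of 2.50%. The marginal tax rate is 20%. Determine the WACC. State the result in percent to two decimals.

8.15%

After-tax cost of debt = 2.5% × (1 − 20%) = 2.0000%.
WACC = 0.423 × 16.5300% + 0.577 × 2.0000% = 8.1462%.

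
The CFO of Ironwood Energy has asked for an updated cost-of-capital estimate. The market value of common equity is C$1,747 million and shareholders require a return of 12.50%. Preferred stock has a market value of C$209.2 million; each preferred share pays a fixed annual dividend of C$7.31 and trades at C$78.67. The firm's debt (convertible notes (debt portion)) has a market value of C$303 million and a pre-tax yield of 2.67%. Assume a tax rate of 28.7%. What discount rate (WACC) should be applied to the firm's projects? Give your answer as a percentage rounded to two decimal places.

10.78%

Cost of preferred: Rp = 7.31 / 78.67 = 9.2920%.
Total capital V = 1747 + 209.2 + 303 = 2259.2.
Equity: weight = 1747/2259.2 = 0.7733; cost = 12.5%.
Preferred: weight = 209.2/2259.2 = 0.0926; cost = 9.292%.
Convertible notes (debt portion): weight = 303/2259.2 = 0.1341; after-tax cost = 2.67% × (1 − 28.7%) = 1.9037%.
WACC = 0.7733 × 12.5000% + 0.0926 × 9.2920% + 0.1341 × 1.9037% = 10.7818%.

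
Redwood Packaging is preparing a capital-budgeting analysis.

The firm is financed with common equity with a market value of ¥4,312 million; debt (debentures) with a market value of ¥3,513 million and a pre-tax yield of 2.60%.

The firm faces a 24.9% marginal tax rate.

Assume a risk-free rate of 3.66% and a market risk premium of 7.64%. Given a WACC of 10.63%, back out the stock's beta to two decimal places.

Total capital V = 4312 + 3513 = 7825.
Equity weight = 4312/7825 = 0.5511.
Debentures weight = 3513/7825 = 0.4489.
Debt contribution = 0.4489 × 2.6% × (1 − 24.9%) = 0.8766%.
Required equity contribution = 10.63% − 0.8766% = 9.7534%  ⇒  Re = 17.6995%.
CAPM: 17.6995% = 3.66% + β × 7.64%  ⇒  β = 1.8376.

1.84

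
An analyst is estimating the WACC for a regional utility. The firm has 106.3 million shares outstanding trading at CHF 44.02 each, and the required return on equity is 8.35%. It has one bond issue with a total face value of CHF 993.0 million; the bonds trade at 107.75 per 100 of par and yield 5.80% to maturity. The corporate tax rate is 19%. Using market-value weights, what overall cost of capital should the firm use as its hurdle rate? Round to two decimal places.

7.67%

Market value of equity E = 44.02 × 106.3m = 4679.326m. Market value of debt D = 993m × 107.75/100 = 1069.9575m.
Total capital V = 4679.326 + 1069.9575 = 5749.2835.
Equity: weight = 4679.326/5749.2835 = 0.8139; cost = 8.35%.
Bonds outstanding: weight = 1069.9575/5749.2835 = 0.1861; after-tax cost = 5.8% × (1 − 19%) = 4.6980%.
WACC = 0.8139 × 8.3500% + 0.1861 × 4.6980% = 7.6704%.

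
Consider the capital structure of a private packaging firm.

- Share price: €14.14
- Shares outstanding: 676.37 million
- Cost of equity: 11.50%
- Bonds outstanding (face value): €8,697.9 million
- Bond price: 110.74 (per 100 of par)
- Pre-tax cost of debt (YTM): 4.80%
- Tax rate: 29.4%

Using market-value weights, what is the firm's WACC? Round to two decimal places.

Market value of equity E = 14.14 × 676.37m = 9563.8718m. Market value of debt D = 8697.9m × 110.74/100 = 9632.05446m.
Total capital V = 9563.8718 + 9632.05446 = 19195.92626.
Equity: weight = 9563.8718/19195.92626 = 0.4982; cost = 11.5%.
Bonds outstanding: weight = 9632.05446/19195.92626 = 0.5018; after-tax cost = 4.8% × (1 − 29.4%) = 3.3888%.
WACC = 0.4982 × 11.5000% + 0.5018 × 3.3888% = 7.4300%.

7.43%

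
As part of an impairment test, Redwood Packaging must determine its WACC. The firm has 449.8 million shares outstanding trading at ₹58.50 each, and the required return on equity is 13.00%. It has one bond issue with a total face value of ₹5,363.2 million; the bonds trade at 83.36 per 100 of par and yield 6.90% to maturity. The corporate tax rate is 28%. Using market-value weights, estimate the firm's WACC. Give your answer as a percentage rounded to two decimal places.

11.83%

Market value of equity E = 58.5 × 449.8m = 26313.3m. Market value of debt D = 5363.2m × 83.36/100 = 4470.76352m.
Total capital V = 26313.3 + 4470.76352 = 30784.06352.
Equity: weight = 26313.3/30784.06352 = 0.8548; cost = 13%.
Bonds outstanding: weight = 4470.76352/30784.06352 = 0.1452; after-tax cost = 6.9% × (1 − 28%) = 4.9680%.
WACC = 0.8548 × 13.0000% + 0.1452 × 4.9680% = 11.8335%.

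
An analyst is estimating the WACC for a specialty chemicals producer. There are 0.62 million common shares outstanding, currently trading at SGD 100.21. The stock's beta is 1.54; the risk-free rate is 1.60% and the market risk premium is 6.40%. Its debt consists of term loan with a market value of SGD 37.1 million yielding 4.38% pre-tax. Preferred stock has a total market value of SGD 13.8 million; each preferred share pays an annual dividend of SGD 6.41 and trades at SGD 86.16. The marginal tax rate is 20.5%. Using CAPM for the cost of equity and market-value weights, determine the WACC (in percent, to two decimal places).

Cost of equity via CAPM: Re = 1.6% + 1.54 × 6.4% = 11.4560%.
Cost of preferred: Rp = 6.41 / 86.16 = 7.4396%.
Market value of equity E = 100.21 × 0.62m = 62.1302m.
Total capital V = 62.1302 + 13.8 + 37.1 = 113.0302.
Equity: weight = 62.1302/113.0302 = 0.5497; cost = 11.456%.
Preferred: weight = 13.8/113.0302 = 0.1221; cost = 7.4396%.
Term loan: weight = 37.1/113.0302 = 0.3282; after-tax cost = 4.38% × (1 − 20.5%) = 3.4821%.
WACC = 0.5497 × 11.4560% + 0.1221 × 7.4396% + 0.3282 × 3.4821% = 8.3484%.

8.35%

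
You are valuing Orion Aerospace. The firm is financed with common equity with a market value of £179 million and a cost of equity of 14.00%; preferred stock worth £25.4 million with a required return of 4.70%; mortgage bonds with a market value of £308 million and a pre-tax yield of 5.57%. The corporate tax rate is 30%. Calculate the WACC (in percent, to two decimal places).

7.47%

Total capital V = 179 + 25.4 + 308 = 512.4.
Equity: weight = 179/512.4 = 0.3493; cost = 14%.
Preferred: weight = 25.4/512.4 = 0.0496; cost = 4.7%.
Mortgage bonds: weight = 308/512.4 = 0.6011; after-tax cost = 5.57% × (1 − 30%) = 3.8990%.
WACC = 0.3493 × 14.0000% + 0.0496 × 4.7000% + 0.6011 × 3.8990% = 7.4674%.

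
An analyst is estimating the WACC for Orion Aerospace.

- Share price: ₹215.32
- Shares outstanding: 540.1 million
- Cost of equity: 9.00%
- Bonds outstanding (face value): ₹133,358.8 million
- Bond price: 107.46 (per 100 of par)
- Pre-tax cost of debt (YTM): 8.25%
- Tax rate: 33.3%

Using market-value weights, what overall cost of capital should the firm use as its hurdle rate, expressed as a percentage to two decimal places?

7.07%

Market value of equity E = 215.32 × 540.1m = 116294.332m. Market value of debt D = 133358.8m × 107.46/100 = 143307.36648m.
Total capital V = 116294.332 + 143307.36648 = 259601.69848.
Equity: weight = 116294.332/259601.69848 = 0.4480; cost = 9%.
Bonds outstanding: weight = 143307.36648/259601.69848 = 0.5520; after-tax cost = 8.25% × (1 − 33.3%) = 5.5028%.
WACC = 0.4480 × 9.0000% + 0.5520 × 5.5028% = 7.0694%.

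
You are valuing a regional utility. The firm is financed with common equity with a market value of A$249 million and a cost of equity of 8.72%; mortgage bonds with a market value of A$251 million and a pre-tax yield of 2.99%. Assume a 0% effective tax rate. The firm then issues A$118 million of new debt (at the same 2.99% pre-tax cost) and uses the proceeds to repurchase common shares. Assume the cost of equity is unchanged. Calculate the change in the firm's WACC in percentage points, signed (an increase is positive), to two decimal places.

Current WACC:
Total capital V = 249 + 251 = 500.
Equity: weight = 249/500 = 0.4980; cost = 8.72%.
Mortgage bonds: weight = 251/500 = 0.5020; after-tax cost = 2.99% × (1 − 0%) = 2.9900%.
WACC = 0.4980 × 8.7200% + 0.5020 × 2.9900% = 5.8435%.
After the change:
Total capital V = 131 + 369 = 500.
Equity: weight = 131/500 = 0.2620; cost = 8.72%.
Mortgage bonds: weight = 369/500 = 0.7380; after-tax cost = 2.99% × (1 − 0%) = 2.9900%.
WACC = 0.2620 × 8.7200% + 0.7380 × 2.9900% = 4.4913%.
Change in WACC = 4.4913% − 5.8435% = -1.3523 pp.

-1.35 pp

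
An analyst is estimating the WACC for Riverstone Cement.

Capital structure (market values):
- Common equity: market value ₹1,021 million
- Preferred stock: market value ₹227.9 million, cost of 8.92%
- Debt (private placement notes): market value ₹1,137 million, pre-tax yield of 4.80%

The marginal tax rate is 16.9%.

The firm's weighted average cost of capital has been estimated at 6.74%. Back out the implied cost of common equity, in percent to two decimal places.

9.32%

Total capital V = 1021 + 227.9 + 1137 = 2385.9.
Equity weight = 1021/2385.9 = 0.4279.
Preferred weight = 227.9/2385.9 = 0.0955.
Private placement notes weight = 1137/2385.9 = 0.4765.
Debt contribution = 0.4765 × 4.8% × (1 − 16.9%) = 1.9009%.
Preferred contribution = 0.0955 × 8.92% = 0.8520%.
Required equity contribution = 6.74% − 2.7529% = 3.9871%.
Re = 3.9871% / 0.4279 = 9.3172%.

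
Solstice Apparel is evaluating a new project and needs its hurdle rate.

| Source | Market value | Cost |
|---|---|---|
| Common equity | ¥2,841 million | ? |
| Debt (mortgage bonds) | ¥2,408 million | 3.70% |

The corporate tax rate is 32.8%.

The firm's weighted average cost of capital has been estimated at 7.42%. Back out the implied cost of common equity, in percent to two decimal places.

11.60%

Total capital V = 2841 + 2408 = 5249.
Equity weight = 2841/5249 = 0.5412.
Mortgage bonds weight = 2408/5249 = 0.4588.
Debt contribution = 0.4588 × 3.7% × (1 − 32.8%) = 1.1406%.
Required equity contribution = 7.42% − 1.1406% = 6.2794%.
Re = 6.2794% / 0.5412 = 11.6017%.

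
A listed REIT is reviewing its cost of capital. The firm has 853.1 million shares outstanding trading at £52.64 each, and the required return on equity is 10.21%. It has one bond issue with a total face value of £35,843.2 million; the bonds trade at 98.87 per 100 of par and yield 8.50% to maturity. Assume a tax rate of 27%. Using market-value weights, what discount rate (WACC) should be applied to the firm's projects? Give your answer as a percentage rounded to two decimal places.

8.44%

Market value of equity E = 52.64 × 853.1m = 44907.184m. Market value of debt D = 35843.2m × 98.87/100 = 35438.17184m.
Total capital V = 44907.184 + 35438.17184 = 80345.35584.
Equity: weight = 44907.184/80345.35584 = 0.5589; cost = 10.21%.
Bonds outstanding: weight = 35438.17184/80345.35584 = 0.4411; after-tax cost = 8.5% × (1 − 27%) = 6.2050%.
WACC = 0.5589 × 10.2100% + 0.4411 × 6.2050% = 8.4435%.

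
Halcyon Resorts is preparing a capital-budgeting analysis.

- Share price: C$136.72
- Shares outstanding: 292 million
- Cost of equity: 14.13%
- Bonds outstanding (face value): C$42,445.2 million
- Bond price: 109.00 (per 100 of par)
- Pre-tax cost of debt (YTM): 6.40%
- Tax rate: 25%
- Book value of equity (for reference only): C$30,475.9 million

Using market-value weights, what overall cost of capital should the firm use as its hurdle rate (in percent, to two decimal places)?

9.12%

Market value of equity E = 136.72 × 292m = 39922.24m. Market value of debt D = 42445.2m × 109.0/100 = 46265.268m.
Total capital V = 39922.24 + 46265.268 = 86187.508.
Equity: weight = 39922.24/86187.508 = 0.4632; cost = 14.13%.
Bonds outstanding: weight = 46265.268/86187.508 = 0.5368; after-tax cost = 6.4% × (1 − 25%) = 4.8000%.
WACC = 0.4632 × 14.1300% + 0.5368 × 4.8000% = 9.1217%.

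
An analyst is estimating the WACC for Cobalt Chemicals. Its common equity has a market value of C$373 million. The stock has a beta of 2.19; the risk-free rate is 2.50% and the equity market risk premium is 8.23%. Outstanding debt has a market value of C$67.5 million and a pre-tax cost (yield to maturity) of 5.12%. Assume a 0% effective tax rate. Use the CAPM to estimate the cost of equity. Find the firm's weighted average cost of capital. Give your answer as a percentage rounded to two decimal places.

Cost of equity via CAPM: Re = 2.5% + 2.19 × 8.23% = 20.5237%.
Total capital V = 373 + 67.5 = 440.5.
Equity: weight = 373/440.5 = 0.8468; cost = 20.5237%.
Debt: weight = 67.5/440.5 = 0.1532; after-tax cost = 5.12% × (1 − 0%) = 5.1200%.
WACC = 0.8468 × 20.5237% + 0.1532 × 5.1200% = 18.1633%.

18.16%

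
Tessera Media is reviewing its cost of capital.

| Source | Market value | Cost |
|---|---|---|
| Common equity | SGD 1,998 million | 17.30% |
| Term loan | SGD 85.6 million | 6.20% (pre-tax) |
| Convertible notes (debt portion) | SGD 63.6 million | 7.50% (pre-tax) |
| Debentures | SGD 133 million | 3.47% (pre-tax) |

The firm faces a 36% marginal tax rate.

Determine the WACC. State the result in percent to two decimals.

Total capital V = 1998 + 85.6 + 63.6 + 133 = 2280.2.
Equity: weight = 1998/2280.2 = 0.8762; cost = 17.3%.
Term loan: weight = 85.6/2280.2 = 0.0375; after-tax cost = 6.2% × (1 − 36%) = 3.9680%.
Convertible notes (debt portion): weight = 63.6/2280.2 = 0.0279; after-tax cost = 7.5% × (1 − 36%) = 4.8000%.
Debentures: weight = 133/2280.2 = 0.0583; after-tax cost = 3.47% × (1 − 36%) = 2.2208%.
WACC = 0.8762 × 17.3000% + 0.0375 × 3.9680% + 0.0279 × 4.8000% + 0.0583 × 2.2208% = 15.5713%.

15.57%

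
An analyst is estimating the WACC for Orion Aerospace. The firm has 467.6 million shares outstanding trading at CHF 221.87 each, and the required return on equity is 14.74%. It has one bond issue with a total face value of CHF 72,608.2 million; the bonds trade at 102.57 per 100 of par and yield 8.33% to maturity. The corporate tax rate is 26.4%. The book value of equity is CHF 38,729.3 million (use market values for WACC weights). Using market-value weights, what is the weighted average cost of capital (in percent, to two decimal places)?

Market value of equity E = 221.87 × 467.6m = 103746.412m. Market value of debt D = 72608.2m × 102.57/100 = 74474.23074m.
Total capital V = 103746.412 + 74474.23074 = 178220.64274.
Equity: weight = 103746.412/178220.64274 = 0.5821; cost = 14.74%.
Bonds outstanding: weight = 74474.23074/178220.64274 = 0.4179; after-tax cost = 8.33% × (1 − 26.4%) = 6.1309%.
WACC = 0.5821 × 14.7400% + 0.4179 × 6.1309% = 11.1425%.

11.14%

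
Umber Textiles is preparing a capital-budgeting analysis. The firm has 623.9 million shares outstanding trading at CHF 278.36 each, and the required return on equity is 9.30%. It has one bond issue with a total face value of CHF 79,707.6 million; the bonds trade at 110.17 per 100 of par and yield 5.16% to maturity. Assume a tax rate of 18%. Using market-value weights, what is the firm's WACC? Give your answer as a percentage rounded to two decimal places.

7.60%

Market value of equity E = 278.36 × 623.9m = 173668.804m. Market value of debt D = 79707.6m × 110.17/100 = 87813.86292m.
Total capital V = 173668.804 + 87813.86292 = 261482.66692.
Equity: weight = 173668.804/261482.66692 = 0.6642; cost = 9.3%.
Bonds outstanding: weight = 87813.86292/261482.66692 = 0.3358; after-tax cost = 5.16% × (1 − 18%) = 4.2312%.
WACC = 0.6642 × 9.3000% + 0.3358 × 4.2312% = 7.5977%.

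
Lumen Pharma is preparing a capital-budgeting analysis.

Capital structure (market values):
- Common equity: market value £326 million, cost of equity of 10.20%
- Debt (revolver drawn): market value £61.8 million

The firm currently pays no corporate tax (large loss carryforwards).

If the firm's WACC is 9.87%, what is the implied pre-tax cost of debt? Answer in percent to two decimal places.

8.13%

Total capital V = 326 + 61.8 = 387.8.
Equity weight = 326/387.8 = 0.8406.
Revolver drawn weight = 61.8/387.8 = 0.1594.
Equity contribution = 0.8406 × 10.2% = 8.5745%.
Remaining for debt = 9.87% − 8.5745% = 1.2955%.
Rd × (1 − 0%) × 0.1594 = 1.2955%  ⇒  Rd = 8.1292%.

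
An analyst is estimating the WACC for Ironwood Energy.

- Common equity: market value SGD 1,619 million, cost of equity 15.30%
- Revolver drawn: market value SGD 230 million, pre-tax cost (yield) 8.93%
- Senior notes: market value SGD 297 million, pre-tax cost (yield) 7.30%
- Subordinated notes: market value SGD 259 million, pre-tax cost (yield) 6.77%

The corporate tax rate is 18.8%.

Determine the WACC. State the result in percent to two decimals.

12.32%

Total capital V = 1619 + 230 + 297 + 259 = 2405.
Equity: weight = 1619/2405 = 0.6732; cost = 15.3%.
Revolver drawn: weight = 230/2405 = 0.0956; after-tax cost = 8.93% × (1 − 18.8%) = 7.2512%.
Senior notes: weight = 297/2405 = 0.1235; after-tax cost = 7.3% × (1 − 18.8%) = 5.9276%.
Subordinated notes: weight = 259/2405 = 0.1077; after-tax cost = 6.77% × (1 − 18.8%) = 5.4972%.
WACC = 0.6732 × 15.3000% + 0.0956 × 7.2512% + 0.1235 × 5.9276% + 0.1077 × 5.4972% = 12.3172%.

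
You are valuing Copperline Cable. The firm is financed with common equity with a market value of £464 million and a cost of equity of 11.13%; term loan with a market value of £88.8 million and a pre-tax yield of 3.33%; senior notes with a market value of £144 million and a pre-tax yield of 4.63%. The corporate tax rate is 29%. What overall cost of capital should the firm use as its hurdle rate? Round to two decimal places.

Total capital V = 464 + 88.8 + 144 = 696.8.
Equity: weight = 464/696.8 = 0.6659; cost = 11.13%.
Term loan: weight = 88.8/696.8 = 0.1274; after-tax cost = 3.33% × (1 − 29%) = 2.3643%.
Senior notes: weight = 144/696.8 = 0.2067; after-tax cost = 4.63% × (1 − 29%) = 3.2873%.
WACC = 0.6659 × 11.1300% + 0.1274 × 2.3643% + 0.2067 × 3.2873% = 8.3921%.

8.39%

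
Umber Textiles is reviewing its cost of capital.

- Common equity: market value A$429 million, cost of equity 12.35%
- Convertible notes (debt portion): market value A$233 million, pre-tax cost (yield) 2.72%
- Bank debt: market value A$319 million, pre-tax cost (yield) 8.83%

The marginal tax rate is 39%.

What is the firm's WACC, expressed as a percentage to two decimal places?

7.55%

Total capital V = 429 + 233 + 319 = 981.
Equity: weight = 429/981 = 0.4373; cost = 12.35%.
Convertible notes (debt portion): weight = 233/981 = 0.2375; after-tax cost = 2.72% × (1 − 39%) = 1.6592%.
Bank debt: weight = 319/981 = 0.3252; after-tax cost = 8.83% × (1 − 39%) = 5.3863%.
WACC = 0.4373 × 12.3500% + 0.2375 × 1.6592% + 0.3252 × 5.3863% = 7.5464%.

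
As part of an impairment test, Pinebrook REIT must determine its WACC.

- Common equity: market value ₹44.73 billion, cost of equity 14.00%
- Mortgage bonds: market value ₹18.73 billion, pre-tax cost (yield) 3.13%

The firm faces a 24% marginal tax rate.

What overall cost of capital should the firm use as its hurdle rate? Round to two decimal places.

10.57%

Total capital V = 44.73 + 18.73 = 63.46.
Equity: weight = 44.73/63.46 = 0.7049; cost = 14%.
Mortgage bonds: weight = 18.73/63.46 = 0.2951; after-tax cost = 3.13% × (1 − 24%) = 2.3788%.
WACC = 0.7049 × 14.0000% + 0.2951 × 2.3788% = 10.5700%.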